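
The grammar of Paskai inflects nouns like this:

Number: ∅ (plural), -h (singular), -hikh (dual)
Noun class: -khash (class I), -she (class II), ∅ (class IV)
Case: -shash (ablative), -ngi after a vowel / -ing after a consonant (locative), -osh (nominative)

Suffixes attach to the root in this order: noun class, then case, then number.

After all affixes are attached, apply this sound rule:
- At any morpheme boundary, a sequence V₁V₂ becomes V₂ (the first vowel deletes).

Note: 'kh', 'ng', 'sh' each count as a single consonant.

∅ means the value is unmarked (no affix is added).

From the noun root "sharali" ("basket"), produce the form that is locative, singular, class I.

sharalikhashingh

Attach noun class class I -khash → sharalikhash.
Attach case locative -ing (after consonant 'sh') → sharalikhashing.
Attach number singular -h → sharalikhashingh.
Vowel deletion: no change.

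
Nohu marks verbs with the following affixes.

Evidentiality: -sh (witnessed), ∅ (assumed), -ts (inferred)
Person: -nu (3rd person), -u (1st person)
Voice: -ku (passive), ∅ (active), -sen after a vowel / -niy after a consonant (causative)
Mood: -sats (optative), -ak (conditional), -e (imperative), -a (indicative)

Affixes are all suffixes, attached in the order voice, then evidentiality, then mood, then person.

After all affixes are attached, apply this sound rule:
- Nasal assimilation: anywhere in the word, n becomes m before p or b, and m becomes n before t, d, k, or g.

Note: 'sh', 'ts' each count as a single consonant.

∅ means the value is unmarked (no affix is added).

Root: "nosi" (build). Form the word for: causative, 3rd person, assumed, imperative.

nosisenenu

Attach voice causative -sen (after vowel 'i') → nosisen.
evidentiality = assumed: zero marking, form stays nosisen.
Attach mood imperative -e → nosisene.
Attach person 3rd person -nu → nosisenenu.
Nasal assimilation: no change.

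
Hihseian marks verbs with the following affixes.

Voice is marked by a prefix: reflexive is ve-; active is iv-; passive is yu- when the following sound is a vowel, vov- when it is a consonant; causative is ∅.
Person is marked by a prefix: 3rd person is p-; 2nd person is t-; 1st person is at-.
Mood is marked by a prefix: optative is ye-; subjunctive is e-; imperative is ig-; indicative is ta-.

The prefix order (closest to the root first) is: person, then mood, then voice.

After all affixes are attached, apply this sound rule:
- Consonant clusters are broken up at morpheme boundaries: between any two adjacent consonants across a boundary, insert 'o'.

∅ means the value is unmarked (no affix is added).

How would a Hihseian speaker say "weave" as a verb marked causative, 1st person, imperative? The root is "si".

Attach person 1st person at- → atsi.
Attach mood imperative ig- → igatsi.
voice = causative: zero marking, form stays igatsi.
Apply epenthesis: igatsi → igatosi.

igatosi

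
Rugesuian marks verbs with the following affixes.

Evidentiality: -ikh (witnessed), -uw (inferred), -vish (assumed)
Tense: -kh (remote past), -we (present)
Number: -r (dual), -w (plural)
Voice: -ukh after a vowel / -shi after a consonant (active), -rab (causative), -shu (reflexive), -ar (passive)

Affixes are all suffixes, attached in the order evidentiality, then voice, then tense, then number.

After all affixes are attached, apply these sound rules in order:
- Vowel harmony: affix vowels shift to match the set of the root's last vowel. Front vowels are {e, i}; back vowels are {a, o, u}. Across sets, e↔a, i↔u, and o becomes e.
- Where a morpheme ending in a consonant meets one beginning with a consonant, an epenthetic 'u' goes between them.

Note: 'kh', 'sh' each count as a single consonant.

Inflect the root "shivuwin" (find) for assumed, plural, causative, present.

shivuwinuvishurebuwew

Attach evidentiality assumed -vish → shivuwinvish.
Attach voice causative -rab → shivuwinvishrab.
Attach tense present -we → shivuwinvishrabwe.
Attach number plural -w → shivuwinvishrabwew.
Apply vowel harmony: shivuwinvishrabwew → shivuwinvishrebwew.
Apply epenthesis: shivuwinvishrebwew → shivuwinuvishurebuwew.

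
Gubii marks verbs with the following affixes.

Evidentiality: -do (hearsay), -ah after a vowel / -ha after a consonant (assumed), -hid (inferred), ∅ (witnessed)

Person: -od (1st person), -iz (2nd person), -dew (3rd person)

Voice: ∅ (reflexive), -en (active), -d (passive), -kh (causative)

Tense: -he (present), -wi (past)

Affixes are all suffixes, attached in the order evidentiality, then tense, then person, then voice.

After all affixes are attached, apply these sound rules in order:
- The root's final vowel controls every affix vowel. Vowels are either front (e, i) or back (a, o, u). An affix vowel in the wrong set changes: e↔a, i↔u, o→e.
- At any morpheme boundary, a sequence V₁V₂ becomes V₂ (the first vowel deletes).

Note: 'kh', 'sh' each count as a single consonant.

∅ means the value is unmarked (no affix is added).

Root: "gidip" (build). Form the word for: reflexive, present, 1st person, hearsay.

gidipdehed

Attach evidentiality hearsay -do → gidipdo.
Attach tense present -he → gidipdohe.
Attach person 1st person -od → gidipdoheod.
voice = reflexive: zero marking, form stays gidipdoheod.
Apply vowel harmony: gidipdoheod → gidipdeheed.
Apply vowel deletion: gidipdeheed → gidipdehed.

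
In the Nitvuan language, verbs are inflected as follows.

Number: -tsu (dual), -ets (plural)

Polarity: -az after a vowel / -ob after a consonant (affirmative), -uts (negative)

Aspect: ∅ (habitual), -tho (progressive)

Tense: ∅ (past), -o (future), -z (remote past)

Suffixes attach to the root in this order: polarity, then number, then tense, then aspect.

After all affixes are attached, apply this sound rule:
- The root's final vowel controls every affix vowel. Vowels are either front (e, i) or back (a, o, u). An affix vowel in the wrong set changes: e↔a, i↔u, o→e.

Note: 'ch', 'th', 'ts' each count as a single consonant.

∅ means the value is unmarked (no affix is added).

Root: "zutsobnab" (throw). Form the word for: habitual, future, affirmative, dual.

Attach polarity affirmative -ob (after consonant 'b') → zutsobnabob.
Attach number dual -tsu → zutsobnabobtsu.
Attach tense future -o → zutsobnabobtsuo.
aspect = habitual: zero marking, form stays zutsobnabobtsuo.
Vowel harmony: no change.

zutsobnabobtsuo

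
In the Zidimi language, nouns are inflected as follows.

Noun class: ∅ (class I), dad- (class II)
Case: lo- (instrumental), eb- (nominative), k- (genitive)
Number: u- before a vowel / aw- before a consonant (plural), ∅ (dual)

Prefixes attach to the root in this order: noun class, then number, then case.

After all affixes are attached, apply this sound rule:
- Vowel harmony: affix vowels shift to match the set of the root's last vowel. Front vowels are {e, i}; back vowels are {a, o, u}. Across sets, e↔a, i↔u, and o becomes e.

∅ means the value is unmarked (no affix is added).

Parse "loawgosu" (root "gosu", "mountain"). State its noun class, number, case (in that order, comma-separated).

class I, plural, instrumental

Segment: lo-aw-gosu.
noun class: ∅ → class I.
number: u/aw- → plural.
case: lo- → instrumental.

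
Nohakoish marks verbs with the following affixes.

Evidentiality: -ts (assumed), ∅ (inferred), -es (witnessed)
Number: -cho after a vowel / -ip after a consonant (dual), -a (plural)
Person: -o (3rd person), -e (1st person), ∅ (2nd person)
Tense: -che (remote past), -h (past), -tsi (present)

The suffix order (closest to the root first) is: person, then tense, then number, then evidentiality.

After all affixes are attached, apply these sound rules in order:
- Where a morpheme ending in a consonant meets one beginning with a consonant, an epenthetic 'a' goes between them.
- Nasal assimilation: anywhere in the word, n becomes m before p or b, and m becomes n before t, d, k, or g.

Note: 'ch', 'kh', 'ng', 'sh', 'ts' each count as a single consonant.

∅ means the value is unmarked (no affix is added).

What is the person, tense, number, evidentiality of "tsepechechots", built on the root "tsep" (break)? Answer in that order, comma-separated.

1st person, remote past, dual, assumed

Segment: tsep-e-che-cho-ts.
person: -e → 1st person.
tense: -che → remote past.
number: -cho/ip → dual.
evidentiality: -ts → assumed.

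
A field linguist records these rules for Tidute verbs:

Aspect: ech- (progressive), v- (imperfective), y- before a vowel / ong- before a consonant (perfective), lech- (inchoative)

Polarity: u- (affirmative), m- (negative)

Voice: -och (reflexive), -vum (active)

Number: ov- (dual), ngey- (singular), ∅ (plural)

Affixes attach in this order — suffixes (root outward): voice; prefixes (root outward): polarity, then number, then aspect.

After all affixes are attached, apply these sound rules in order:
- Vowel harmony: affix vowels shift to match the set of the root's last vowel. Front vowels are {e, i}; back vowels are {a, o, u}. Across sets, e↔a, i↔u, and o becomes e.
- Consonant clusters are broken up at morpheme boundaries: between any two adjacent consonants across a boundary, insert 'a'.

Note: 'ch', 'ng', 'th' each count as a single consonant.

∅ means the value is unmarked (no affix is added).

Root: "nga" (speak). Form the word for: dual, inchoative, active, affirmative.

Attach polarity affirmative u- → unga.
Attach number dual ov- → ovunga.
Attach aspect inchoative lech- → lechovunga.
Attach voice active -vum → lechovungavum.
Apply vowel harmony: lechovungavum → lachovungavum.
Epenthesis: no change.

lachovungavum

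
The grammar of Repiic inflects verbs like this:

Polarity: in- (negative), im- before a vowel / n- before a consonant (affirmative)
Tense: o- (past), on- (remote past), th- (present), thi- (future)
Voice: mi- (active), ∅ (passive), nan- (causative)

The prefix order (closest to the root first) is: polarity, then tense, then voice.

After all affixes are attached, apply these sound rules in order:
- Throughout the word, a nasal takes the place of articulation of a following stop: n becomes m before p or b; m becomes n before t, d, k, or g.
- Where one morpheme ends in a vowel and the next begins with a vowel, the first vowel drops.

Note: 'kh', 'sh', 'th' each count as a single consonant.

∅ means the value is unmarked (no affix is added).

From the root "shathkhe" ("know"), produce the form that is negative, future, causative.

nanthinshathkhe

Attach polarity negative in- → inshathkhe.
Attach tense future thi- → thiinshathkhe.
Attach voice causative nan- → nanthiinshathkhe.
Nasal assimilation: no change.
Apply vowel deletion: nanthiinshathkhe → nanthinshathkhe.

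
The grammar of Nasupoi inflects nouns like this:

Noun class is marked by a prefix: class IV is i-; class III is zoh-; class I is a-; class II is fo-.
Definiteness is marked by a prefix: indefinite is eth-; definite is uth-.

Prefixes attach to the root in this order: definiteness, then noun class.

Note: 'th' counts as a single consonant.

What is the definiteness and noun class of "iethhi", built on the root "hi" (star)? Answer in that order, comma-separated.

indefinite, class IV

Segment: i-eth-hi.
definiteness: eth- → indefinite.
noun class: i- → class IV.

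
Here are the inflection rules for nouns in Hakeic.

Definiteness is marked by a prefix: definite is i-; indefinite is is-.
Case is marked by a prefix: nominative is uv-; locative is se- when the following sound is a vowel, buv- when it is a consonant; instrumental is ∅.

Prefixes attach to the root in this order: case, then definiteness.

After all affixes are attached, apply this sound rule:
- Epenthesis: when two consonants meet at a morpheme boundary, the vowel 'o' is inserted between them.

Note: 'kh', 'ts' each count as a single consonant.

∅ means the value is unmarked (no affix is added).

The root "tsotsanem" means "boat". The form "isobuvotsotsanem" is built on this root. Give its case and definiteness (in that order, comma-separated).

locative, indefinite

Segment: is-buv-tsotsanem.
case: se/buv- → locative.
definiteness: is- → indefinite.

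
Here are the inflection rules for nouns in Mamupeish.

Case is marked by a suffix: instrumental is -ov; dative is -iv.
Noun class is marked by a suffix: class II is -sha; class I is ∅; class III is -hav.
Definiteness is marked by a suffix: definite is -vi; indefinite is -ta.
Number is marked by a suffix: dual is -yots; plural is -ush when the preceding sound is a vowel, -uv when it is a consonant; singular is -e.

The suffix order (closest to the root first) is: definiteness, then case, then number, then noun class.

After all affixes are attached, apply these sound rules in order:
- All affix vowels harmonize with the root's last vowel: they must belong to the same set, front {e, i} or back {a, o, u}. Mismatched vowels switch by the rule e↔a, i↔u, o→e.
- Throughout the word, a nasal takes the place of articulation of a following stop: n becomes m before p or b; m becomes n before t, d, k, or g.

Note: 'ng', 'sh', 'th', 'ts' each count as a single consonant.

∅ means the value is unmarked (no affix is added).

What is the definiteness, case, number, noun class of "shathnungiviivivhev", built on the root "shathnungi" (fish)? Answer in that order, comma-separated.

Segment: shathnungi-vi-iv-uv-hav.
definiteness: -vi → definite.
case: -iv → dative.
number: -ush/uv → plural.
noun class: -hav → class III.

definite, dative, plural, class III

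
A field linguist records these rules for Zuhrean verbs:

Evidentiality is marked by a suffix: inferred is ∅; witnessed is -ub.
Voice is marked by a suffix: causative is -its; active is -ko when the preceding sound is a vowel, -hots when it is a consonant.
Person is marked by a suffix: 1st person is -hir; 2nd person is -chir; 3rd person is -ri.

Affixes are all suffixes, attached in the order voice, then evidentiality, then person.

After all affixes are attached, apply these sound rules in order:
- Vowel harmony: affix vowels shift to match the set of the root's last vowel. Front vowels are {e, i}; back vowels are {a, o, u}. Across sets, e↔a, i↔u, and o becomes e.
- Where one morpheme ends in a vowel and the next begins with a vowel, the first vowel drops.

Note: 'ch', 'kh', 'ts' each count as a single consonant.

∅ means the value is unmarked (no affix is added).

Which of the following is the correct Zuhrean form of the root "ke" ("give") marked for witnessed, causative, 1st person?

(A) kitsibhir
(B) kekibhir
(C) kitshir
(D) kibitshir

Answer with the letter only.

Attach voice causative -its → keits.
Attach evidentiality witnessed -ub → keitsub.
Attach person 1st person -hir → keitsubhir.
Apply vowel harmony: keitsubhir → keitsibhir.
Apply vowel deletion: keitsibhir → kitsibhir.
So the correct form is kitsibhir, option (A).
(B) kekibhir is wrong: it uses active instead of causative for voice.
(D) kibitshir is wrong: it has the affixes in the wrong order.
(C) kitshir is wrong: it uses inferred instead of witnessed for evidentiality.

A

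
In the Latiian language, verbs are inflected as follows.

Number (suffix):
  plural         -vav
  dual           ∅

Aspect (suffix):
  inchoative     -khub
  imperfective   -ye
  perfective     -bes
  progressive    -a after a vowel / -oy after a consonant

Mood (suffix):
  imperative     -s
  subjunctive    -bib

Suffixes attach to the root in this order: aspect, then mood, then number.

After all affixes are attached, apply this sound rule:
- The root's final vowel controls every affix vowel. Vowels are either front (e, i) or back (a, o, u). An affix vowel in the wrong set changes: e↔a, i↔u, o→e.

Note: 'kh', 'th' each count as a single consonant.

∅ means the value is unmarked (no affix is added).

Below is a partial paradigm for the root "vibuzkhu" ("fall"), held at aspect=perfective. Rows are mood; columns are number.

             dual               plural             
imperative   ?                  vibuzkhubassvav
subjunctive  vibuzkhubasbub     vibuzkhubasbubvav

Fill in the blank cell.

Attach aspect perfective -bes → vibuzkhubes.
Attach mood imperative -s → vibuzkhubess.
number = dual: zero marking, form stays vibuzkhubess.
Apply vowel harmony: vibuzkhubess → vibuzkhubass.

vibuzkhubass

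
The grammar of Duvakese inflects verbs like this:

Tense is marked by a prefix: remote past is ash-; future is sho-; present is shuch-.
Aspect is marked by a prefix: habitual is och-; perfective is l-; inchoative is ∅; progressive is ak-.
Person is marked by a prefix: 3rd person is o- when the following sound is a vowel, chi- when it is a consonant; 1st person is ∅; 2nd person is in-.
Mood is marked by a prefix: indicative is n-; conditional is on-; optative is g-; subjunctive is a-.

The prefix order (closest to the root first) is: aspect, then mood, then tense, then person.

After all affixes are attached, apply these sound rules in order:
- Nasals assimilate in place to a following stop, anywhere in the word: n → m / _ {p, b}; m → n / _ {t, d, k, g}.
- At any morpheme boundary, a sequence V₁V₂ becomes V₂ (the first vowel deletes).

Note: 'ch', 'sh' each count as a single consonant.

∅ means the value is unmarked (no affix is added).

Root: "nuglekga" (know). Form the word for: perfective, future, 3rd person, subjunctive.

chishalnuglekga

Attach aspect perfective l- → lnuglekga.
Attach mood subjunctive a- → alnuglekga.
Attach tense future sho- → shoalnuglekga.
Attach person 3rd person chi- (before consonant 'sh') → chishoalnuglekga.
Nasal assimilation: no change.
Apply vowel deletion: chishoalnuglekga → chishalnuglekga.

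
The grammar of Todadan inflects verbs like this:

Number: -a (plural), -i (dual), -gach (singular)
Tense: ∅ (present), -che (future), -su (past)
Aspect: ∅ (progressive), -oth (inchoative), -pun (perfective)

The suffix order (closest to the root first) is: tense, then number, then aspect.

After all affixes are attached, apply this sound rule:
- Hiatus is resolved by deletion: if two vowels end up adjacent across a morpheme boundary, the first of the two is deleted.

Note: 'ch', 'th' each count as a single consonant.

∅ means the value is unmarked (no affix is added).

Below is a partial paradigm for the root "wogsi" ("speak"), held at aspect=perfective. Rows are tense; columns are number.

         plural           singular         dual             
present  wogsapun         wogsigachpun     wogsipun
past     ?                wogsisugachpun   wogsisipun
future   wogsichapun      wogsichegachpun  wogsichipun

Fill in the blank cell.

Attach tense past -su → wogsisu.
Attach number plural -a → wogsisua.
Attach aspect perfective -pun → wogsisuapun.
Apply vowel deletion: wogsisuapun → wogsisapun.

wogsisapun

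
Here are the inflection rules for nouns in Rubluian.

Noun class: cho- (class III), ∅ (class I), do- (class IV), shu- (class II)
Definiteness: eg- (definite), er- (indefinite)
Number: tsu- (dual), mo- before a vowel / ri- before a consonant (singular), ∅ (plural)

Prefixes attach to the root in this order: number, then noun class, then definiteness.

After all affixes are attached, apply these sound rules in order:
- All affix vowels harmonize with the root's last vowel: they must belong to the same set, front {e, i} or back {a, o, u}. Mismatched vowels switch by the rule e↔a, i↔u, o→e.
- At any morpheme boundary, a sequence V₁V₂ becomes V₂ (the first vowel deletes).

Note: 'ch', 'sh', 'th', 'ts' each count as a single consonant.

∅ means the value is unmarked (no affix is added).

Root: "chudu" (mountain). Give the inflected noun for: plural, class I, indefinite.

archudu

number = plural: zero marking, form stays chudu.
noun class = class I: zero marking, form stays chudu.
Attach definiteness indefinite er- → erchudu.
Apply vowel harmony: erchudu → archudu.
Vowel deletion: no change.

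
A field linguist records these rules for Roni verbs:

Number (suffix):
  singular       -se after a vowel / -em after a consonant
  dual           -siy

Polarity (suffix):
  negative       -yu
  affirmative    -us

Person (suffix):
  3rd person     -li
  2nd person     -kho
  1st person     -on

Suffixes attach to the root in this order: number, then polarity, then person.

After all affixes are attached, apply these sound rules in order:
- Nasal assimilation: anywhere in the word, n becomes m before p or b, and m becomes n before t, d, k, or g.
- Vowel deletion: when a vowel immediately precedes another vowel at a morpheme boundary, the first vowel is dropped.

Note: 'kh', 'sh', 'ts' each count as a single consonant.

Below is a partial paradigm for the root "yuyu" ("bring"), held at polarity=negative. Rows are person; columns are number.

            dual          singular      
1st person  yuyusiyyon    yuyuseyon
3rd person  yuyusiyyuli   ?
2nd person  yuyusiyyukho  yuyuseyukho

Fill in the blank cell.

yuyuseyuli

Attach number singular -se (after vowel 'u') → yuyuse.
Attach polarity negative -yu → yuyuseyu.
Attach person 3rd person -li → yuyuseyuli.
Nasal assimilation: no change.
Vowel deletion: no change.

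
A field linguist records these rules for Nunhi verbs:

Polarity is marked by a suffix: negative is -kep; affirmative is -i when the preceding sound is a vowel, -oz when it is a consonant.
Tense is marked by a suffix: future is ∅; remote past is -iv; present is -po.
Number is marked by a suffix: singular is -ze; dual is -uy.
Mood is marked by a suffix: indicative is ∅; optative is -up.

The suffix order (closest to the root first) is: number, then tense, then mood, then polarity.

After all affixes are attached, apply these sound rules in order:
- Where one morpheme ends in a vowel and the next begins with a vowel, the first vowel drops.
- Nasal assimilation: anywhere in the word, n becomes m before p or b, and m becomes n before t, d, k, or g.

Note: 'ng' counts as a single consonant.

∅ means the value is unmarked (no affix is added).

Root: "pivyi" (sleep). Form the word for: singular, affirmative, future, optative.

Attach number singular -ze → pivyize.
tense = future: zero marking, form stays pivyize.
Attach mood optative -up → pivyizeup.
Attach polarity affirmative -oz (after consonant 'p') → pivyizeupoz.
Apply vowel deletion: pivyizeupoz → pivyizupoz.
Nasal assimilation: no change.

pivyizupoz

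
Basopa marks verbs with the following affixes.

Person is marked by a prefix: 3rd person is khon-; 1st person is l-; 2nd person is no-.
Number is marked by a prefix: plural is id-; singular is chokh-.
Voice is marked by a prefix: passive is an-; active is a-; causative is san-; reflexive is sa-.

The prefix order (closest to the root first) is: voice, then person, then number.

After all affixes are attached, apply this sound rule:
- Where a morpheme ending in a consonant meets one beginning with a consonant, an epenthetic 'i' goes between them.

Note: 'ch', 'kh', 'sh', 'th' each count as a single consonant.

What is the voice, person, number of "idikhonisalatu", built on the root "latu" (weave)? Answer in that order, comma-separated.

reflexive, 3rd person, plural

Segment: id-khon-sa-latu.
voice: sa- → reflexive.
person: khon- → 3rd person.
number: id- → plural.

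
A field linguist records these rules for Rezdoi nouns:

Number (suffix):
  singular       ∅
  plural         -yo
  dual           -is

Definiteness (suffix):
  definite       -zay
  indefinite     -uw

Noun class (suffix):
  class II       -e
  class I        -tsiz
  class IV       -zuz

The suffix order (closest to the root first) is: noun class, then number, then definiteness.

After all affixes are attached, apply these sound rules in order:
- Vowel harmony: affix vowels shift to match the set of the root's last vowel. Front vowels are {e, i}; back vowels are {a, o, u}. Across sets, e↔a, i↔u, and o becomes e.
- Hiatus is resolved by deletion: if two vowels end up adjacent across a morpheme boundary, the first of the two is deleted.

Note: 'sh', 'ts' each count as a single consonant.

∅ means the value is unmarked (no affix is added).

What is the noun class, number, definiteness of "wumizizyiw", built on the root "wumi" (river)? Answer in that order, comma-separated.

class IV, plural, indefinite

Segment: wumi-zuz-yo-uw.
noun class: -zuz → class IV.
number: -yo → plural.
definiteness: -uw → indefinite.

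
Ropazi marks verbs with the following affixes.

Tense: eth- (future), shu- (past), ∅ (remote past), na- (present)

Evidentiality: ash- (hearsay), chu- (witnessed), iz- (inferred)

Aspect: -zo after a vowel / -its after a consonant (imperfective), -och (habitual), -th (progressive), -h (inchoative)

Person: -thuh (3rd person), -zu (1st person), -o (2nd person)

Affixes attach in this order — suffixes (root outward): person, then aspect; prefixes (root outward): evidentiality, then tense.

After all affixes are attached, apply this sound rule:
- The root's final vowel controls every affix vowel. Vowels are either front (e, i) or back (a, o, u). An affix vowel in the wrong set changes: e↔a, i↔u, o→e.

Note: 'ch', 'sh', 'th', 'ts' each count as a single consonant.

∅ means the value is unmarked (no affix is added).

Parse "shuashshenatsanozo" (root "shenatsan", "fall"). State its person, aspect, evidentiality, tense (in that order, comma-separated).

2nd person, imperfective, hearsay, past

Segment: shu-ash-shenatsan-o-zo.
person: -o → 2nd person.
aspect: -zo/its → imperfective.
evidentiality: ash- → hearsay.
tense: shu- → past.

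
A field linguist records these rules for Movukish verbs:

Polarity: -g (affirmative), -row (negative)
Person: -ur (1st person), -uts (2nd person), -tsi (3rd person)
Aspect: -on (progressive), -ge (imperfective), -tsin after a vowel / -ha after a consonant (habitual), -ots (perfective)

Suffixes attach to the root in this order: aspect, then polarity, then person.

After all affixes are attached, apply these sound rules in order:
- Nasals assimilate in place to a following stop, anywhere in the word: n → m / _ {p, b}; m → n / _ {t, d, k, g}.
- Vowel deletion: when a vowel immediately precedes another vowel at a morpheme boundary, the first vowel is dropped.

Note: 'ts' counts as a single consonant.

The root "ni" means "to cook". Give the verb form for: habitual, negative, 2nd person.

nitsinrowuts

Attach aspect habitual -tsin (after vowel 'i') → nitsin.
Attach polarity negative -row → nitsinrow.
Attach person 2nd person -uts → nitsinrowuts.
Nasal assimilation: no change.
Vowel deletion: no change.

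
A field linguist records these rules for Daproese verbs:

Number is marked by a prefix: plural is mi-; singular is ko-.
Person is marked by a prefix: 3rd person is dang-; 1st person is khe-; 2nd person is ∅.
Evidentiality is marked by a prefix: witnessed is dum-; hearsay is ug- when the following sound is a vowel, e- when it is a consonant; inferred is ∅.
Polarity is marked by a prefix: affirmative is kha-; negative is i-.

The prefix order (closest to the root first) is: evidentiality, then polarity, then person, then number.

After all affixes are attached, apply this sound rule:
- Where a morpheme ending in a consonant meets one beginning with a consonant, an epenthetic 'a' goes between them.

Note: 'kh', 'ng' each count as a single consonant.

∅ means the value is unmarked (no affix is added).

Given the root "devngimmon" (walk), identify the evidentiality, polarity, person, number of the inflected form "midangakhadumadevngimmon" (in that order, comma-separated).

Segment: mi-dang-kha-dum-devngimmon.
evidentiality: dum- → witnessed.
polarity: kha- → affirmative.
person: dang- → 3rd person.
number: mi- → plural.

witnessed, affirmative, 3rd person, plural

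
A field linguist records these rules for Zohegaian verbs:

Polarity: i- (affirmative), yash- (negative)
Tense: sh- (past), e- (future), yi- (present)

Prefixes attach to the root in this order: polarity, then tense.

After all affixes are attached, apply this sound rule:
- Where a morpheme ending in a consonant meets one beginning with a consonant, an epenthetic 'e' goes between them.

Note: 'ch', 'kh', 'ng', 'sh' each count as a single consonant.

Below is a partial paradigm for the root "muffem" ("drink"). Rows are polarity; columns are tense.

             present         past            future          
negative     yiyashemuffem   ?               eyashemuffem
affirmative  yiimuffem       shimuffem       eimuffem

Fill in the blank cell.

Attach polarity negative yash- → yashmuffem.
Attach tense past sh- → shyashmuffem.
Apply epenthesis: shyashmuffem → sheyashemuffem.

sheyashemuffem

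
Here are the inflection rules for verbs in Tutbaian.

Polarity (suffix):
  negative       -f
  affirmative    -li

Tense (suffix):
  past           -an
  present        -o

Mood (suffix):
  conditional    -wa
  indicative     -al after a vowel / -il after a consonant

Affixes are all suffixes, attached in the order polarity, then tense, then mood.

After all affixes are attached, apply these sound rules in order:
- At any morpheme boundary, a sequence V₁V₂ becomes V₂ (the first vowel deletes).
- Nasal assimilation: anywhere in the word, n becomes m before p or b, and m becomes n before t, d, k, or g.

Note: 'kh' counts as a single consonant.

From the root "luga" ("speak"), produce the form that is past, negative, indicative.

Attach polarity negative -f → lugaf.
Attach tense past -an → lugafan.
Attach mood indicative -il (after consonant 'n') → lugafanil.
Vowel deletion: no change.
Nasal assimilation: no change.

lugafanil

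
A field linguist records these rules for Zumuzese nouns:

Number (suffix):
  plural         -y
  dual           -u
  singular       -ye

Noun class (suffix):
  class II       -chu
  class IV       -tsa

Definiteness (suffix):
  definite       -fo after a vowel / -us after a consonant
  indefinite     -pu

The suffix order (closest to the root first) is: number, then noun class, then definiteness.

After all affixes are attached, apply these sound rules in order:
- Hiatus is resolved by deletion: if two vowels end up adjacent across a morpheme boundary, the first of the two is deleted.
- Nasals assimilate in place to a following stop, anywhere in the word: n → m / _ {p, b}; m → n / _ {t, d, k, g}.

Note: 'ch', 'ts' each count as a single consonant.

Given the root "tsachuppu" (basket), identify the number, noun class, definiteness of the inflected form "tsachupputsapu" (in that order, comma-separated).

dual, class IV, indefinite

Segment: tsachuppu-u-tsa-pu.
number: -u → dual.
noun class: -tsa → class IV.
definiteness: -pu → indefinite.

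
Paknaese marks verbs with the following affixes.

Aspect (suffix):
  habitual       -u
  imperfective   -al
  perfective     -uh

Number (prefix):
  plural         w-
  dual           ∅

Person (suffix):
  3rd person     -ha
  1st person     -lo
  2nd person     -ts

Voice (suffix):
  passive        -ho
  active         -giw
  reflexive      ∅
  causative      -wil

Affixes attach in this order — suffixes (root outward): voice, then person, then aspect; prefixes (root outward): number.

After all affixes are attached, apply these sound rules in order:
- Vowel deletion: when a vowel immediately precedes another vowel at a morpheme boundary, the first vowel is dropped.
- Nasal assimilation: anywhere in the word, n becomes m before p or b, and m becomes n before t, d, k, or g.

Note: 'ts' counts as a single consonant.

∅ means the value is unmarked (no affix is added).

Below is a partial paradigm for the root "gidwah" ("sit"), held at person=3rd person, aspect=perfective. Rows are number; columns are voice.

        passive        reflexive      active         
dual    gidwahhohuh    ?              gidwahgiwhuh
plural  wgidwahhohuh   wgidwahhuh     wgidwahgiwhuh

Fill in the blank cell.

gidwahhuh

voice = reflexive: zero marking, form stays gidwah.
Attach person 3rd person -ha → gidwahha.
Attach aspect perfective -uh → gidwahhauh.
number = dual: zero marking, form stays gidwahhauh.
Apply vowel deletion: gidwahhauh → gidwahhuh.
Nasal assimilation: no change.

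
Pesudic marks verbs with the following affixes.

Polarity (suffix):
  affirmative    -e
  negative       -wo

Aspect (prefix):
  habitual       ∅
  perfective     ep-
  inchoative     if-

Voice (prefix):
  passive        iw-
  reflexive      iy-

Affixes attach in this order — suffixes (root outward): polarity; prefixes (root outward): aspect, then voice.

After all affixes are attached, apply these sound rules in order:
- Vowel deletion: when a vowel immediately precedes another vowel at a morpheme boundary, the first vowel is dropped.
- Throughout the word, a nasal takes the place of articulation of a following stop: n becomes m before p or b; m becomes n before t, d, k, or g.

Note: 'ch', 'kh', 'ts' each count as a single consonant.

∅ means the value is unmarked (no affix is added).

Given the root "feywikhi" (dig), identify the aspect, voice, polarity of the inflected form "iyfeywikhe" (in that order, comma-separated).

habitual, reflexive, affirmative

Segment: iy-feywikhi-e.
aspect: ∅ → habitual.
voice: iy- → reflexive.
polarity: -e → affirmative.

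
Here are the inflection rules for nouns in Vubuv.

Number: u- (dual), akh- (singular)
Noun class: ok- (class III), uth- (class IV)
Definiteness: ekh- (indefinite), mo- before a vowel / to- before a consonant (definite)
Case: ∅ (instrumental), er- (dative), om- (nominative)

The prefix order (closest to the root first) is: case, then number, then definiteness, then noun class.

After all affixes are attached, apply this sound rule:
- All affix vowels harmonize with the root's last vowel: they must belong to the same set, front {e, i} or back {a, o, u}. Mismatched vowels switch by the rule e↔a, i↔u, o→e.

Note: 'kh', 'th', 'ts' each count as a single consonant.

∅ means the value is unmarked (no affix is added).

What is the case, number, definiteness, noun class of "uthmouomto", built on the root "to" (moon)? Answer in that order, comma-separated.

Segment: uth-mo-u-om-to.
case: om- → nominative.
number: u- → dual.
definiteness: mo/to- → definite.
noun class: uth- → class IV.

nominative, dual, definite, class IV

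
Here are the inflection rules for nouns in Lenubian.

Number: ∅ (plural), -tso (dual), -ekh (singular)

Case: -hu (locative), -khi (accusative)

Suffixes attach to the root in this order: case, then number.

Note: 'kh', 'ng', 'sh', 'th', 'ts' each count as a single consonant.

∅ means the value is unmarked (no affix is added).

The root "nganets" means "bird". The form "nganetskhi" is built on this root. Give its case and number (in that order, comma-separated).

Segment: nganets-khi.
case: -khi → accusative.
number: ∅ → plural.

accusative, plural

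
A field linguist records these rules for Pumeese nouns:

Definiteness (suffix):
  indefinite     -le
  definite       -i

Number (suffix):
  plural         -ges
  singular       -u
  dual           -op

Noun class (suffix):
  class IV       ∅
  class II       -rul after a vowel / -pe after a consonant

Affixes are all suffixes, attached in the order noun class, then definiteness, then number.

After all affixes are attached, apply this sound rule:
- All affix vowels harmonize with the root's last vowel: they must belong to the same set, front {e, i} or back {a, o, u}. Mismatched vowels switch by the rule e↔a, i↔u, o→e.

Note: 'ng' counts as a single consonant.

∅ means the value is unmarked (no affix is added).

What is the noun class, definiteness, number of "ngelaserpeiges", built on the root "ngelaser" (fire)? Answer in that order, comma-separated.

class II, definite, plural

Segment: ngelaser-pe-i-ges.
noun class: -rul/pe → class II.
definiteness: -i → definite.
number: -ges → plural.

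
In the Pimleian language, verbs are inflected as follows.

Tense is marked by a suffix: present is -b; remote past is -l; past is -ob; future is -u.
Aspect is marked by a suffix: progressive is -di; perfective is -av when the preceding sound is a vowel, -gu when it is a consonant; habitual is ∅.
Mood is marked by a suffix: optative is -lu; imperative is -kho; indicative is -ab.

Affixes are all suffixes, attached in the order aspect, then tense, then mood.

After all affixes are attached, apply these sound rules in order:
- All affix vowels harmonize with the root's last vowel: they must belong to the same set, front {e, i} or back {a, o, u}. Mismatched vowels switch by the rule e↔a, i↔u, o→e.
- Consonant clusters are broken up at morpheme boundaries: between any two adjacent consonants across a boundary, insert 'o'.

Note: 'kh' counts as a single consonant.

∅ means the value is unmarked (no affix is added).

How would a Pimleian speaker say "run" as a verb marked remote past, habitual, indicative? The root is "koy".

aspect = habitual: zero marking, form stays koy.
Attach tense remote past -l → koyl.
Attach mood indicative -ab → koylab.
Vowel harmony: no change.
Apply epenthesis: koylab → koyolab.

koyolab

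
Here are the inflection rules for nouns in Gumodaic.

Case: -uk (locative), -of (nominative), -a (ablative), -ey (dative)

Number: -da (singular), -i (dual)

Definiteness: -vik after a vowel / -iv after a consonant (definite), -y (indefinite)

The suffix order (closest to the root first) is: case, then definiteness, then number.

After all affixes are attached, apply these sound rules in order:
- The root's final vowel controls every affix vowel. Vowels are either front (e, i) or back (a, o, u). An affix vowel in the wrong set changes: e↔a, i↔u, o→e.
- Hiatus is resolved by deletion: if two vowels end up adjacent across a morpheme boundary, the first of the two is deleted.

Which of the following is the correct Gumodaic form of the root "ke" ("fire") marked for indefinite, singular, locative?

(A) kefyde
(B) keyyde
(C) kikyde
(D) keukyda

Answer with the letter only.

C

Attach case locative -uk → keuk.
Attach definiteness indefinite -y → keuky.
Attach number singular -da → keukyda.
Apply vowel harmony: keukyda → keikyde.
Apply vowel deletion: keikyde → kikyde.
So the correct form is kikyde, option (C).
(B) keyyde is wrong: it uses dative instead of locative for case.
(A) kefyde is wrong: it uses nominative instead of locative for case.
(D) keukyda is wrong: it fails to apply the sound rule(s).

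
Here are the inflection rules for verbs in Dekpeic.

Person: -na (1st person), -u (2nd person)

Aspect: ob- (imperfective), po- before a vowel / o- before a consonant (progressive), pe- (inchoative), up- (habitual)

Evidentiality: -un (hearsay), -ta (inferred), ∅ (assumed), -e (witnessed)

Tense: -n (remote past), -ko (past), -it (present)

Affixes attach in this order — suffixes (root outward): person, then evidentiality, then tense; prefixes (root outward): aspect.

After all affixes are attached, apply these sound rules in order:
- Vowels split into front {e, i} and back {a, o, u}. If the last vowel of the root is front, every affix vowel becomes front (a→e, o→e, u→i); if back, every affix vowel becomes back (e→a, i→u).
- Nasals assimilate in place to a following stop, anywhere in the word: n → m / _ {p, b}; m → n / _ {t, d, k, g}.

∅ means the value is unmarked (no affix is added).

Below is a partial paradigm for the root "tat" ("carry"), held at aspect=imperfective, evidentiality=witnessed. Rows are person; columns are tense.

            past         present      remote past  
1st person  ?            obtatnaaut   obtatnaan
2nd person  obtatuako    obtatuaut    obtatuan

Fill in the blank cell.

Attach aspect imperfective ob- → obtat.
Attach person 1st person -na → obtatna.
Attach evidentiality witnessed -e → obtatnae.
Attach tense past -ko → obtatnaeko.
Apply vowel harmony: obtatnaeko → obtatnaako.
Nasal assimilation: no change.

obtatnaako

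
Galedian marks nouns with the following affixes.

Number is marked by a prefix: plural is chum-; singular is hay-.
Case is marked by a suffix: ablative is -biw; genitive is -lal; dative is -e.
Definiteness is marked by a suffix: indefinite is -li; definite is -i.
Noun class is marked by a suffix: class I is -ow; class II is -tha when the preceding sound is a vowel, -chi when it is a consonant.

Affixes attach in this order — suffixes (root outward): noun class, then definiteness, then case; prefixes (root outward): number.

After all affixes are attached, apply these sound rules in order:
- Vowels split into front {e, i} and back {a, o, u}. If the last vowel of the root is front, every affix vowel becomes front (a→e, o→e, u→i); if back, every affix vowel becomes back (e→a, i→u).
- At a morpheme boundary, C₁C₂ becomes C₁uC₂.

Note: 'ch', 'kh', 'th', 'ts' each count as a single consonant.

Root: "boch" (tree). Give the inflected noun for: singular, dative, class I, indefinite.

hayubochowulua

Attach noun class class I -ow → bochow.
Attach number singular hay- → haybochow.
Attach definiteness indefinite -li → haybochowli.
Attach case dative -e → haybochowlie.
Apply vowel harmony: haybochowlie → haybochowlua.
Apply epenthesis: haybochowlua → hayubochowulua.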